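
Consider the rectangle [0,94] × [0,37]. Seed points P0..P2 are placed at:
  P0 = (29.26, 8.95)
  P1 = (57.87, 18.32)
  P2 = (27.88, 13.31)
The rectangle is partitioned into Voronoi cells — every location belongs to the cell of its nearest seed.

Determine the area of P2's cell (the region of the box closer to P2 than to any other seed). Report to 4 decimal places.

1. box [0,94]×[0,37]: [(0, 0) (94, 0) (94, 37) (0, 37)]
2. ⊥bis P2·P0 via (28.57,11.13): [(0, 2.0872) (94, 31.8395) (94, 37) (0, 37)]  |A|=1883.4452
3. ⊥bis P2·P1 via (42.875,15.815): [(0, 2.0872) (42.9, 15.6656) (39.3359, 37) (0, 37)]  |A|=1168.4824
4. canonical 4-gon: [(0, 2.0872) (42.9, 15.6656) (39.3359, 37) (0, 37)]
5. shoelace: 1168.4824

Area of P2's cell: 1168.4824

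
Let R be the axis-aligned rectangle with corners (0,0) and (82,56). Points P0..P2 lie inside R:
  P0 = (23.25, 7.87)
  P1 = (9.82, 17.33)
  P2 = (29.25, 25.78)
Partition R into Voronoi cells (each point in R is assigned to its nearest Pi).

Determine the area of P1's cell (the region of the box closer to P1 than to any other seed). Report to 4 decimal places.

1. box [0,82]×[0,56]: [(0, 0) (82, 0) (82, 56) (0, 56)]
2. ⊥bis P1·P0 via (16.535,12.6): [(0, 0) (7.6596, 0) (47.1057, 56) (0, 56)]  |A|=1533.4287
3. ⊥bis P1·P2 via (19.535,21.555): [(0, 0) (7.6596, 0) (20.7977, 18.6516) (4.5551, 56) (0, 56)]  |A|=738.8296
4. canonical 5-gon: [(0, 0) (7.6596, 0) (20.7977, 18.6516) (4.5551, 56) (0, 56)]
5. shoelace: 738.8296

Area of P1's cell: 738.8296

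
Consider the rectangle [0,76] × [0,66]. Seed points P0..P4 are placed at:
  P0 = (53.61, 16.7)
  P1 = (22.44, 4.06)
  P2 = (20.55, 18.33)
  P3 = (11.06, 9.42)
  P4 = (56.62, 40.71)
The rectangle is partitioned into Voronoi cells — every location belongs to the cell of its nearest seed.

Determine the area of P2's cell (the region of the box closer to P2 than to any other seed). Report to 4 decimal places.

1. box [0,76]×[0,66]: [(0, 0) (76, 0) (76, 66) (0, 66)]
2. ⊥bis P2·P0 via (37.08,17.515): [(0, 0) (36.2164, 0) (39.4705, 66) (0, 66)]  |A|=2497.6695
3. ⊥bis P2·P1 via (21.495,11.195): [(0, 8.3481) (36.8688, 13.2312) (39.4705, 66) (0, 66)]  |A|=2104.1844
4. ⊥bis P2·P3 via (15.805,13.875): [(0, 30.7088) (18.6722, 10.8211) (36.8688, 13.2312) (39.4705, 66) (0, 66)]  |A|=1895.4219
5. ⊥bis P2·P4 via (38.585,29.52): [(0, 30.7088) (18.6722, 10.8211) (36.8688, 13.2312) (37.7391, 30.8833) (15.9506, 66) (0, 66)]  |A|=1482.4513
6. canonical 6-gon: [(0, 30.7088) (18.6722, 10.8211) (36.8688, 13.2312) (37.7391, 30.8833) (15.9506, 66) (0, 66)]
7. shoelace: 1482.4513

Area of P2's cell: 1482.4513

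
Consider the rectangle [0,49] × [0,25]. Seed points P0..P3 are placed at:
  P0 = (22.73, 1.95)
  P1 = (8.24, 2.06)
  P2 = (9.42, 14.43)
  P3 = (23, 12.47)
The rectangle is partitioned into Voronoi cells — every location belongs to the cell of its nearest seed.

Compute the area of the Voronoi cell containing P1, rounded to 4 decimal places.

1. box [0,49]×[0,25]: [(0, 0) (49, 0) (49, 25) (0, 25)]
2. ⊥bis P1·P0 via (15.485,2.005): [(0, 0) (15.4698, 0) (15.6596, 25) (0, 25)]  |A|=389.1168
3. ⊥bis P1·P2 via (8.83,8.245): [(0, 9.0873) (0, 0) (15.4698, 0) (15.5275, 7.6061)]  |A|=129.3841
4. ⊥bis P1·P3 via (15.62,7.265): [(15.3687, 7.6213) (0, 9.0873) (0, 0) (15.4698, 0) (15.5259, 7.3984)]  |A|=129.3676
5. canonical 5-gon: [(15.3687, 7.6213) (0, 9.0873) (0, 0) (15.4698, 0) (15.5259, 7.3984)]
6. shoelace: 129.3676

Area of P1's cell: 129.3676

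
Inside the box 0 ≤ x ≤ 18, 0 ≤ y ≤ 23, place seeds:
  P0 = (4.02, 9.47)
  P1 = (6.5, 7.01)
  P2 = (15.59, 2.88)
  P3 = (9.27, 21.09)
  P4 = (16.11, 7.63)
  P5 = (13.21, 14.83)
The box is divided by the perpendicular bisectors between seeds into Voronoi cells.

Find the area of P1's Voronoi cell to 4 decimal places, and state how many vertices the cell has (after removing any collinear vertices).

1. box [0,18]×[0,23]: [(0, 0) (18, 0) (18, 23) (0, 23)]
2. ⊥bis P1·P0 via (5.26,8.24): [(0, 2.9372) (0, 0) (18, 0) (18, 21.0836)]  |A|=216.1873
3. ⊥bis P1·P2 via (11.045,4.945): [(0, 2.9372) (0, 0) (8.7983, 0) (18, 20.2527) (18, 21.0836)]  |A|=123.0071
4. ⊥bis P1·P3 via (7.885,14.05): [(10.5107, 13.5334) (0, 2.9372) (0, 0) (8.7983, 0) (14.5831, 12.7323)]  |A|=103.2141
5. ⊥bis P1·P4 via (11.305,7.32): [(10.9092, 13.455) (10.5107, 13.5334) (0, 2.9372) (0, 0) (8.7983, 0) (11.4068, 5.7414)]  |A|=89.2244
6. ⊥bis P1·P5 via (9.855,10.92): [(11.1441, 9.8139) (8.8088, 11.8177) (0, 2.9372) (0, 0) (8.7983, 0) (11.4068, 5.7414)]  |A|=84.7996
7. canonical 6-gon: [(11.1441, 9.8139) (8.8088, 11.8177) (0, 2.9372) (0, 0) (8.7983, 0) (11.4068, 5.7414)]
8. shoelace: 84.7996

Area of P1's cell: 84.7996 (6 vertices)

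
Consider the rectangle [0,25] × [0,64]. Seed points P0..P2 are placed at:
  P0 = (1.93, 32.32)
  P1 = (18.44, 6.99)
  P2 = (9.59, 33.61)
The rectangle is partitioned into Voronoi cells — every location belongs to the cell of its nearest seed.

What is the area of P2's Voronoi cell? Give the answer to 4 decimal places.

1. box [0,25]×[0,64]: [(0, 0) (25, 0) (25, 64) (0, 64)]
2. ⊥bis P2·P0 via (5.76,32.965): [(11.3115, 0) (25, 0) (25, 64) (0.5335, 64)]  |A|=1220.9592
3. ⊥bis P2·P1 via (14.015,20.3): [(8.2175, 18.3726) (25, 23.952) (25, 64) (0.5335, 64)]  |A|=894.2252
4. canonical 4-gon: [(8.2175, 18.3726) (25, 23.952) (25, 64) (0.5335, 64)]
5. shoelace: 894.2252

Area of P2's cell: 894.2252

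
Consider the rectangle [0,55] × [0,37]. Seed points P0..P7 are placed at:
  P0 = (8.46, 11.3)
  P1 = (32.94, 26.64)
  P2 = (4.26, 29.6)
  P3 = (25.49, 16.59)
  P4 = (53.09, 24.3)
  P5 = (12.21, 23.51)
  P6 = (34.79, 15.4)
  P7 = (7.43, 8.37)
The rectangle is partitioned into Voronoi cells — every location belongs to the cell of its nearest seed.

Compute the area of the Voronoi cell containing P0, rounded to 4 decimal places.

1. box [0,55]×[0,37]: [(0, 0) (55, 0) (55, 37) (0, 37)]
2. ⊥bis P0·P1 via (20.7,18.97): [(0, 0) (32.5872, 0) (9.4018, 37) (0, 37)]  |A|=776.7972
3. ⊥bis P0·P2 via (6.36,20.45): [(0, 18.9903) (0, 0) (32.5872, 0) (18.0862, 23.1412)]  |A|=548.7858
4. ⊥bis P0·P3 via (16.975,13.945): [(14.3824, 22.2912) (0, 18.9903) (0, 0) (21.3067, 0)]  |A|=374.0398
5. ⊥bis P0·P4 via (30.775,17.8): [(14.3824, 22.2912) (0, 18.9903) (0, 0) (21.3067, 0)]  |A|=374.0398
6. ⊥bis P0·P5 via (10.335,17.405): [(16.4872, 15.5155) (2.9607, 19.6698) (0, 18.9903) (0, 0) (21.3067, 0)]  |A|=332.586
7. ⊥bis P0·P6 via (21.625,13.35): [(16.4872, 15.5155) (2.9607, 19.6698) (0, 18.9903) (0, 0) (21.3067, 0)]  |A|=332.586
8. ⊥bis P0·P7 via (7.945,9.835): [(19.5151, 5.7677) (16.4872, 15.5155) (2.9607, 19.6698) (0, 18.9903) (0, 12.628)]  |A|=147.9229
9. canonical 5-gon: [(19.5151, 5.7677) (16.4872, 15.5155) (2.9607, 19.6698) (0, 18.9903) (0, 12.628)]
10. shoelace: 147.9229

Area of P0's cell: 147.9229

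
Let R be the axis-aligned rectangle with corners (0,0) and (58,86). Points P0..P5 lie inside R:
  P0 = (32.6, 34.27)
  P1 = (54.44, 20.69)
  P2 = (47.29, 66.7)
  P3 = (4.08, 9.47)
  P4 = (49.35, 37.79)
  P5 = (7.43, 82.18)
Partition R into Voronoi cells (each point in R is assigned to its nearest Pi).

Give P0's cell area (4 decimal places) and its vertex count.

1. box [0,58]×[0,86]: [(0, 0) (58, 0) (58, 86) (0, 86)]
2. ⊥bis P0·P1 via (43.52,27.48): [(0, 0) (26.4331, 0) (58, 50.7674) (58, 86) (0, 86)]  |A|=4186.7143
3. ⊥bis P0·P2 via (39.945,50.485): [(0, 68.5791) (0, 0) (26.4331, 0) (53.8952, 44.1659)]  |A|=2431.7629
4. ⊥bis P0·P3 via (18.34,21.87): [(0, 68.5791) (0, 42.961) (30.9878, 7.3251) (53.8952, 44.1659)]  |A|=1669.3182
5. ⊥bis P0·P4 via (40.975,36.03): [(37.7261, 51.4901) (0, 68.5791) (0, 42.961) (30.9878, 7.3251) (42.9608, 26.5806)]  |A|=1487.1058
6. ⊥bis P0·P5 via (20.015,58.225): [(37.7261, 51.4901) (21.3313, 58.9165) (0, 47.7099) (0, 42.961) (30.9878, 7.3251) (42.9608, 26.5806)]  |A|=1264.522
7. canonical 6-gon: [(37.7261, 51.4901) (21.3313, 58.9165) (0, 47.7099) (0, 42.961) (30.9878, 7.3251) (42.9608, 26.5806)]
8. shoelace: 1264.522

Area of P0's cell: 1264.5220 (6 vertices)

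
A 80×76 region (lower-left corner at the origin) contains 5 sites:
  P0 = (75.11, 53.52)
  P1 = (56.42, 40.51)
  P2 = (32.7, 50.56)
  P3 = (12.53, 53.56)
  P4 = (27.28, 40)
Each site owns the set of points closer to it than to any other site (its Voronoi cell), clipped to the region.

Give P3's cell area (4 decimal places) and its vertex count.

1. box [0,80]×[0,76]: [(0, 0) (80, 0) (80, 76) (0, 76)]
2. ⊥bis P3·P0 via (43.82,53.54): [(0, 0) (43.7858, 0) (43.8344, 76) (0, 76)]  |A|=3329.5651
3. ⊥bis P3·P1 via (34.475,47.035): [(0, 0) (20.4899, 0) (43.0873, 76) (0, 76)]  |A|=2415.9325
4. ⊥bis P3·P2 via (22.615,52.06): [(0, 0) (14.8718, 0) (26.1757, 76) (0, 76)]  |A|=1559.8069
5. ⊥bis P3·P4 via (19.905,46.78): [(0, 25.1282) (22.2012, 49.2777) (26.1757, 76) (0, 76)]  |A|=914.4452
6. canonical 4-gon: [(0, 25.1282) (22.2012, 49.2777) (26.1757, 76) (0, 76)]
7. shoelace: 914.4452

Area of P3's cell: 914.4452 (4 vertices)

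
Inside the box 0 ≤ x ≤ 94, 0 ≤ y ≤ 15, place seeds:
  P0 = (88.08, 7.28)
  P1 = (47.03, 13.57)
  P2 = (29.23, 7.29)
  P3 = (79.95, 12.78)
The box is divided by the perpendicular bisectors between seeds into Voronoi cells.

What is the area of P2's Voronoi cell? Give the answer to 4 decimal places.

1. box [0,94]×[0,15]: [(0, 0) (94, 0) (94, 15) (0, 15)]
2. ⊥bis P2·P0 via (58.655,7.285): [(0, 0) (58.6538, 0) (58.6563, 15) (0, 15)]  |A|=879.8255
3. ⊥bis P2·P1 via (38.13,10.43): [(0, 0) (41.8098, 0) (36.5177, 15) (0, 15)]  |A|=587.456
4. ⊥bis P2·P3 via (54.59,10.035): [(0, 0) (41.8098, 0) (36.5177, 15) (0, 15)]  |A|=587.456
5. canonical 4-gon: [(0, 0) (41.8098, 0) (36.5177, 15) (0, 15)]
6. shoelace: 587.456

Area of P2's cell: 587.4560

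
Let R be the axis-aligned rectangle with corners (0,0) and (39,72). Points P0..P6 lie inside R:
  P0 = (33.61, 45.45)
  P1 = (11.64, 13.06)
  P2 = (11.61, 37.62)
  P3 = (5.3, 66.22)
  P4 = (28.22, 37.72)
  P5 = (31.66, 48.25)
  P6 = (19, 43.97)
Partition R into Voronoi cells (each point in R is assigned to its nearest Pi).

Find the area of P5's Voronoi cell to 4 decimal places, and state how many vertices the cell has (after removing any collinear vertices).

1. box [0,39]×[0,72]: [(0, 0) (39, 0) (39, 72) (0, 72)]
2. ⊥bis P5·P0 via (32.635,46.85): [(0, 24.1221) (39, 51.2828) (39, 72) (0, 72)]  |A|=1337.606
3. ⊥bis P5·P1 via (21.65,30.655): [(0, 42.9719) (14.8971, 34.4968) (39, 51.2828) (39, 72) (0, 72)]  |A|=1197.2018
4. ⊥bis P5·P2 via (21.635,42.935): [(23.0854, 40.1994) (39, 51.2828) (39, 72) (6.2255, 72)]  |A|=685.979
5. ⊥bis P5·P3 via (18.48,57.235): [(15.99, 53.5824) (23.0854, 40.1994) (39, 51.2828) (39, 72) (28.5455, 72)]  |A|=480.4386
6. ⊥bis P5·P4 via (29.94,42.985): [(15.99, 53.5824) (19.8632, 46.277) (27.9968, 43.6198) (39, 51.2828) (39, 72) (28.5455, 72)]  |A|=460.0032
7. ⊥bis P5·P6 via (25.33,46.11): [(20.5449, 60.264) (25.9453, 44.29) (27.9968, 43.6198) (39, 51.2828) (39, 72) (28.5455, 72)]  |A|=387.2131
8. canonical 6-gon: [(20.5449, 60.264) (25.9453, 44.29) (27.9968, 43.6198) (39, 51.2828) (39, 72) (28.5455, 72)]
9. shoelace: 387.2131

Area of P5's cell: 387.2131 (6 vertices)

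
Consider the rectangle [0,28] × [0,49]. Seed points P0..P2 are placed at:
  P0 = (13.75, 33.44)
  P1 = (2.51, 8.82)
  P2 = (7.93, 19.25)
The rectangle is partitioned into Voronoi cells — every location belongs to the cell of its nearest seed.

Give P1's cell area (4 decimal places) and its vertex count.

Area of P1's cell: 265.2281 (4 vertices)

1. box [0,28]×[0,49]: [(0, 0) (28, 0) (28, 49) (0, 49)]
2. ⊥bis P1·P0 via (8.13,21.13): [(0, 24.8417) (0, 0) (28, 0) (28, 12.0586)]  |A|=516.6032
3. ⊥bis P1·P2 via (5.22,14.035): [(0, 16.7476) (0, 0) (28, 0) (28, 2.1973)]  |A|=265.2281
4. canonical 4-gon: [(0, 16.7476) (0, 0) (28, 0) (28, 2.1973)]
5. shoelace: 265.2281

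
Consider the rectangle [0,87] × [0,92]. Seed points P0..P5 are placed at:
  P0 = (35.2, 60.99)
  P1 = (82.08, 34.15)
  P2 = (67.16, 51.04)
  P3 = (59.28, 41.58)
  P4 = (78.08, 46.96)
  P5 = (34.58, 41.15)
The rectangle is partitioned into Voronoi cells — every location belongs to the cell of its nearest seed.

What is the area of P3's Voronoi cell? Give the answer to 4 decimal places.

Area of P3's cell: 918.5698

1. box [0,87]×[0,92]: [(0, 0) (87, 0) (87, 92) (0, 92)]
2. ⊥bis P3·P0 via (47.24,51.285): [(5.9011, 0) (87, 0) (87, 92) (80.0589, 92)]  |A|=4049.844
3. ⊥bis P3·P1 via (70.68,37.865): [(5.9011, 0) (58.3407, 0) (87, 87.9452) (87, 92) (80.0589, 92)]  |A|=2789.6181
4. ⊥bis P3·P2 via (63.22,46.31): [(51.2601, 56.2724) (5.9011, 0) (58.3407, 0) (71.2518, 39.6197)]  |A|=1978.9845
5. ⊥bis P3·P4 via (68.68,44.27): [(69.6224, 40.9769) (51.2601, 56.2724) (5.9011, 0) (58.3407, 0) (70.591, 37.592)]  |A|=1976.8841
6. ⊥bis P3·P5 via (46.93,41.365): [(69.6224, 40.9769) (51.2601, 56.2724) (46.7675, 50.6988) (47.6501, 0) (58.3407, 0) (70.591, 37.592)]  |A|=918.5698
7. canonical 6-gon: [(69.6224, 40.9769) (51.2601, 56.2724) (46.7675, 50.6988) (47.6501, 0) (58.3407, 0) (70.591, 37.592)]
8. shoelace: 918.5698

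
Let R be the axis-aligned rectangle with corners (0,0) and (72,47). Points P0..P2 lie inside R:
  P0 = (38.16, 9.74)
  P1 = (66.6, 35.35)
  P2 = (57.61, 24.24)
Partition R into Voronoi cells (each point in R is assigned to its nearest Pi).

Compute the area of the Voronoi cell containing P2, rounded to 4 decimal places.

1. box [0,72]×[0,47]: [(0, 0) (72, 0) (72, 47) (0, 47)]
2. ⊥bis P2·P0 via (47.885,16.99): [(60.5511, 0) (72, 0) (72, 47) (25.5125, 47)]  |A|=1361.506
3. ⊥bis P2·P1 via (62.105,29.795): [(60.5511, 0) (72, 0) (72, 21.7882) (40.8428, 47) (25.5125, 47)]  |A|=968.7403
4. canonical 5-gon: [(60.5511, 0) (72, 0) (72, 21.7882) (40.8428, 47) (25.5125, 47)]
5. shoelace: 968.7403

Area of P2's cell: 968.7403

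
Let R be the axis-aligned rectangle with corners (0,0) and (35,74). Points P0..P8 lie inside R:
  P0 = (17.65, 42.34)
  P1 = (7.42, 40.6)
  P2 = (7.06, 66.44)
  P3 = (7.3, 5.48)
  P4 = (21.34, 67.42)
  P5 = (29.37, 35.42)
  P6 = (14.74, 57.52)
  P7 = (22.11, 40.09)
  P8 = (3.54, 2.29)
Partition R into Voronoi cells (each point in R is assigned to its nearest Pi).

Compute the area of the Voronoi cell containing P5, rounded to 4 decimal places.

Area of P5's cell: 422.0993

1. box [0,35]×[0,74]: [(0, 0) (35, 0) (35, 74) (0, 74)]
2. ⊥bis P5·P0 via (23.51,38.88): [(0.5535, 0) (35, 0) (35, 58.3399)]  |A|=1004.802
3. ⊥bis P5·P1 via (18.395,38.01): [(15.3315, 25.0285) (9.425, 0) (35, 0) (35, 58.3399)]  |A|=893.7824
4. ⊥bis P5·P2 via (18.215,50.93): [(15.3315, 25.0285) (9.425, 0) (35, 0) (35, 58.3399)]  |A|=893.7824
5. ⊥bis P5·P3 via (18.335,20.45): [(15.3315, 25.0285) (14.8562, 23.0144) (35, 8.1655) (35, 58.3399)]  |A|=517.2431
6. ⊥bis P5·P4 via (25.355,51.42): [(31.8811, 53.0576) (15.3315, 25.0285) (14.8562, 23.0144) (35, 8.1655) (35, 53.8403)]  |A|=510.2261
7. ⊥bis P5·P6 via (22.055,46.47): [(32.0827, 53.1082) (31.8008, 52.9216) (15.3315, 25.0285) (14.8562, 23.0144) (35, 8.1655) (35, 53.8403)]  |A|=510.2144
8. ⊥bis P5·P7 via (25.74,37.755): [(15.8072, 22.3134) (35, 8.1655) (35, 52.1506)]  |A|=422.0993
9. ⊥bis P5·P8 via (16.455,18.855): [(15.8072, 22.3134) (35, 8.1655) (35, 52.1506)]  |A|=422.0993
10. canonical 3-gon: [(15.8072, 22.3134) (35, 8.1655) (35, 52.1506)]
11. shoelace: 422.0993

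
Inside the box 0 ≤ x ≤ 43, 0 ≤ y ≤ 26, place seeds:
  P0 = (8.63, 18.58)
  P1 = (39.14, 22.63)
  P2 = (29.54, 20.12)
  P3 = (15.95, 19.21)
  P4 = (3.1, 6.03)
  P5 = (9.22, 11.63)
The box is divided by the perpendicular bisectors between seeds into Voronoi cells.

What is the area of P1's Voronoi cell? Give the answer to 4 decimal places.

Area of P1's cell: 168.2274

1. box [0,43]×[0,26]: [(0, 0) (43, 0) (43, 26) (0, 26)]
2. ⊥bis P1·P0 via (23.885,20.605): [(26.6202, 0) (43, 0) (43, 26) (23.1688, 26)]  |A|=470.7427
3. ⊥bis P1·P2 via (34.34,21.375): [(39.9287, 0) (43, 0) (43, 26) (33.1308, 26)]  |A|=168.2274
4. ⊥bis P1·P3 via (27.545,20.92): [(39.9287, 0) (43, 0) (43, 26) (33.1308, 26)]  |A|=168.2274
5. ⊥bis P1·P4 via (21.12,14.33): [(39.9287, 0) (43, 0) (43, 26) (33.1308, 26)]  |A|=168.2274
6. ⊥bis P1·P5 via (24.18,17.13): [(39.9287, 0) (43, 0) (43, 26) (33.1308, 26)]  |A|=168.2274
7. canonical 4-gon: [(39.9287, 0) (43, 0) (43, 26) (33.1308, 26)]
8. shoelace: 168.2274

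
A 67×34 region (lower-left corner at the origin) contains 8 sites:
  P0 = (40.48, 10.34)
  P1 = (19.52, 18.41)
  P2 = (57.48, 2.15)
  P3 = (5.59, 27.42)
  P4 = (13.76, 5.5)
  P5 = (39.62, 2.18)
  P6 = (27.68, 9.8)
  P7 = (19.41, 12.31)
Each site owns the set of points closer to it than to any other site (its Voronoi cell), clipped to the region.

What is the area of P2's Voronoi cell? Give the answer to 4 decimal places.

Area of P2's cell: 429.6075

1. box [0,67]×[0,34]: [(0, 0) (67, 0) (67, 34) (0, 34)]
2. ⊥bis P2·P0 via (48.98,6.245): [(45.9714, 0) (67, 0) (67, 34) (62.3514, 34)]  |A|=436.5131
3. ⊥bis P2·P1 via (38.5,10.28): [(45.9714, 0) (67, 0) (67, 34) (62.3514, 34)]  |A|=436.5131
4. ⊥bis P2·P3 via (31.535,14.785): [(45.9714, 0) (67, 0) (67, 34) (62.3514, 34)]  |A|=436.5131
5. ⊥bis P2·P4 via (35.62,3.825): [(45.9714, 0) (67, 0) (67, 34) (62.3514, 34)]  |A|=436.5131
6. ⊥bis P2·P5 via (48.55,2.165): [(48.5554, 5.3636) (48.5464, 0) (67, 0) (67, 34) (62.3514, 34)]  |A|=429.6075
7. ⊥bis P2·P6 via (42.58,5.975): [(48.5554, 5.3636) (48.5464, 0) (67, 0) (67, 34) (62.3514, 34)]  |A|=429.6075
8. ⊥bis P2·P7 via (38.445,7.23): [(48.5554, 5.3636) (48.5464, 0) (67, 0) (67, 34) (62.3514, 34)]  |A|=429.6075
9. canonical 5-gon: [(48.5554, 5.3636) (48.5464, 0) (67, 0) (67, 34) (62.3514, 34)]
10. shoelace: 429.6075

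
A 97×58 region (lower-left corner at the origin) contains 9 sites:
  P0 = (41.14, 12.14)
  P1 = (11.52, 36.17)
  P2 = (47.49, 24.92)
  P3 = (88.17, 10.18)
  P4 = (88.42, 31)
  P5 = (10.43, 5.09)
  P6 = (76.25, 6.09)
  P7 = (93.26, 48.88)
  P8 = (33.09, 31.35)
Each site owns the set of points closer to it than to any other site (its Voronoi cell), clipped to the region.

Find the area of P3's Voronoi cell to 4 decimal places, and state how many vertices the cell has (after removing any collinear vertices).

Area of P3's cell: 319.9781 (4 vertices)

1. box [0,97]×[0,58]: [(0, 0) (97, 0) (97, 58) (0, 58)]
2. ⊥bis P3·P0 via (64.655,11.16): [(64.1899, 0) (97, 0) (97, 58) (66.6071, 58)]  |A|=1832.8875
3. ⊥bis P3·P1 via (49.845,23.175): [(64.1899, 0) (97, 0) (97, 58) (66.6071, 58)]  |A|=1832.8875
4. ⊥bis P3·P2 via (67.83,17.55): [(64.5433, 8.4792) (64.1899, 0) (97, 0) (97, 58) (82.4867, 58)]  |A|=1439.7025
5. ⊥bis P3·P4 via (88.295,20.59): [(69.0154, 20.8215) (64.5433, 8.4792) (64.1899, 0) (97, 0) (97, 20.4855)]  |A|=644.9959
6. ⊥bis P3·P5 via (49.3,7.635): [(69.0154, 20.8215) (64.5433, 8.4792) (64.1899, 0) (97, 0) (97, 20.4855)]  |A|=644.9959
7. ⊥bis P3·P6 via (82.21,8.135): [(77.8936, 20.7149) (85.0013, 0) (97, 0) (97, 20.4855)]  |A|=319.9781
8. ⊥bis P3·P7 via (90.715,29.53): [(77.8936, 20.7149) (85.0013, 0) (97, 0) (97, 20.4855)]  |A|=319.9781
9. ⊥bis P3·P8 via (60.63,20.765): [(77.8936, 20.7149) (85.0013, 0) (97, 0) (97, 20.4855)]  |A|=319.9781
10. canonical 4-gon: [(77.8936, 20.7149) (85.0013, 0) (97, 0) (97, 20.4855)]
11. shoelace: 319.9781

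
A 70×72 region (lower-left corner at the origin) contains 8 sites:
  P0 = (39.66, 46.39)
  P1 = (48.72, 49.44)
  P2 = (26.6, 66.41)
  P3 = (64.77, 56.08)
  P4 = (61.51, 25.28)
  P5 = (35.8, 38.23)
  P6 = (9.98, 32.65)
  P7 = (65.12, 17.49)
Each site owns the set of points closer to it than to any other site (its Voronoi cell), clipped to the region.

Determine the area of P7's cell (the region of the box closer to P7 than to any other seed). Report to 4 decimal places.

Area of P7's cell: 583.1265

1. box [0,70]×[0,72]: [(0, 0) (70, 0) (70, 72) (0, 72)]
2. ⊥bis P7·P0 via (52.39,31.94): [(16.1345, 0) (70, 0) (70, 47.4539)]  |A|=1278.0639
3. ⊥bis P7·P1 via (56.92,33.465): [(50.2134, 30.0225) (16.1345, 0) (70, 0) (70, 40.179)]  |A|=1206.0915
4. ⊥bis P7·P2 via (45.86,41.95): [(50.2134, 30.0225) (16.1345, 0) (70, 0) (70, 40.179)]  |A|=1206.0915
5. ⊥bis P7·P3 via (64.945,36.785): [(63.3599, 36.7706) (50.2134, 30.0225) (16.1345, 0) (70, 0) (70, 36.8308)]  |A|=1194.9755
6. ⊥bis P7·P4 via (63.315,21.385): [(17.1684, 0) (70, 0) (70, 24.4829)]  |A|=646.7358
7. ⊥bis P7·P5 via (50.46,27.86): [(37.3773, 9.3651) (30.7528, 0) (70, 0) (70, 24.4829)]  |A|=583.1265
8. ⊥bis P7·P6 via (37.55,25.07): [(37.3773, 9.3651) (30.7528, 0) (70, 0) (70, 24.4829)]  |A|=583.1265
9. canonical 4-gon: [(37.3773, 9.3651) (30.7528, 0) (70, 0) (70, 24.4829)]
10. shoelace: 583.1265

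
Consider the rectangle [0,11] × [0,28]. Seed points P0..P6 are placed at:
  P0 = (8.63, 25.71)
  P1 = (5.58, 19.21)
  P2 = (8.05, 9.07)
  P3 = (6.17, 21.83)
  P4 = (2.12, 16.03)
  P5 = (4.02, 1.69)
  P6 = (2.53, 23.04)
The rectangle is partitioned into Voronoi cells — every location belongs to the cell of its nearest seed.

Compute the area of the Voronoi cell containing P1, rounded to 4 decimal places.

Area of P1's cell: 38.3914

1. box [0,11]×[0,28]: [(0, 0) (11, 0) (11, 28) (0, 28)]
2. ⊥bis P1·P0 via (7.105,22.46): [(0, 25.7939) (0, 0) (11, 0) (11, 20.6323)]  |A|=255.3443
3. ⊥bis P1·P2 via (6.815,14.14): [(0, 25.7939) (0, 12.4799) (11, 15.1594) (11, 20.6323)]  |A|=103.3278
4. ⊥bis P1·P3 via (5.875,20.52): [(0, 21.843) (0, 12.4799) (11, 15.1594) (11, 19.3659)]  |A|=74.6324
5. ⊥bis P1·P4 via (3.85,17.62): [(0, 21.843) (0, 21.809) (7.0057, 14.1865) (11, 15.1594) (11, 19.3659)]  |A|=41.9542
6. ⊥bis P1·P5 via (4.8,10.45): [(0, 21.843) (0, 21.809) (7.0057, 14.1865) (11, 15.1594) (11, 19.3659)]  |A|=41.9542
7. ⊥bis P1·P6 via (4.055,21.125): [(3.864, 20.9729) (2.0766, 19.5495) (7.0057, 14.1865) (11, 15.1594) (11, 19.3659)]  |A|=38.3914
8. canonical 5-gon: [(3.864, 20.9729) (2.0766, 19.5495) (7.0057, 14.1865) (11, 15.1594) (11, 19.3659)]
9. shoelace: 38.3914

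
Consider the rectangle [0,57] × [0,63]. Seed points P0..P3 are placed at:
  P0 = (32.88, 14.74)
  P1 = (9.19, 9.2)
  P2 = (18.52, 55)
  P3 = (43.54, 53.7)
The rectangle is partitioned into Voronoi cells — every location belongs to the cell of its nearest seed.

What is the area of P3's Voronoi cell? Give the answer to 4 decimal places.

1. box [0,57]×[0,63]: [(0, 0) (57, 0) (57, 63) (0, 63)]
2. ⊥bis P3·P0 via (38.21,34.22): [(0, 44.6748) (57, 29.0788) (57, 63) (0, 63)]  |A|=1489.0229
3. ⊥bis P3·P1 via (26.365,31.45): [(0, 51.8014) (14.302, 40.7616) (57, 29.0788) (57, 63) (0, 63)]  |A|=1438.0605
4. ⊥bis P3·P2 via (31.03,54.35): [(30.0994, 36.4392) (57, 29.0788) (57, 63) (31.4794, 63)]  |A|=795.1742
5. canonical 4-gon: [(30.0994, 36.4392) (57, 29.0788) (57, 63) (31.4794, 63)]
6. shoelace: 795.1742

Area of P3's cell: 795.1742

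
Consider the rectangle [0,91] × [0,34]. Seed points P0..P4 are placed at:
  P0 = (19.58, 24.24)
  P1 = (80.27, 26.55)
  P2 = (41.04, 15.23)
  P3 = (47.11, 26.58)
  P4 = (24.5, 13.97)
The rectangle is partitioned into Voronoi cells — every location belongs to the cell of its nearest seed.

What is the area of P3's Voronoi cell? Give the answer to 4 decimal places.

1. box [0,91]×[0,34]: [(0, 0) (91, 0) (91, 34) (0, 34)]
2. ⊥bis P3·P0 via (33.345,25.41): [(35.5048, 0) (91, 0) (91, 34) (32.6149, 34)]  |A|=1935.9656
3. ⊥bis P3·P1 via (63.69,26.565): [(35.5048, 0) (63.666, 0) (63.6967, 34) (32.6149, 34)]  |A|=1007.1314
4. ⊥bis P3·P2 via (44.075,20.905): [(33.2352, 26.7022) (63.6754, 10.4227) (63.6967, 34) (32.6149, 34)]  |A|=472.4384
5. ⊥bis P3·P4 via (35.805,20.275): [(33.2352, 26.7022) (63.6754, 10.4227) (63.6967, 34) (32.6149, 34)]  |A|=472.4384
6. canonical 4-gon: [(33.2352, 26.7022) (63.6754, 10.4227) (63.6967, 34) (32.6149, 34)]
7. shoelace: 472.4384

Area of P3's cell: 472.4384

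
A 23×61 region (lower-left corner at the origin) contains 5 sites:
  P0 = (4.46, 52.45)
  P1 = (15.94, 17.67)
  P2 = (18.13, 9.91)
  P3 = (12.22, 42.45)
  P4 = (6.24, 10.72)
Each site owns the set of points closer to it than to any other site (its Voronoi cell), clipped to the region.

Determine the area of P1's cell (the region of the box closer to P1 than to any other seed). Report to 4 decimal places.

1. box [0,23]×[0,61]: [(0, 0) (23, 0) (23, 61) (0, 61)]
2. ⊥bis P1·P0 via (10.2,35.06): [(0, 31.6932) (0, 0) (23, 0) (23, 39.285)]  |A|=816.2492
3. ⊥bis P1·P2 via (17.035,13.79): [(0, 31.6932) (0, 8.9824) (23, 15.4734) (23, 39.285)]  |A|=535.0068
4. ⊥bis P1·P3 via (14.08,30.06): [(0, 27.9463) (0, 8.9824) (23, 15.4734) (23, 31.3991)]  |A|=401.2294
5. ⊥bis P1·P4 via (11.09,14.195): [(1.1171, 28.114) (12.3313, 12.4625) (23, 15.4734) (23, 31.3991)]  |A|=274.6224
6. canonical 4-gon: [(1.1171, 28.114) (12.3313, 12.4625) (23, 15.4734) (23, 31.3991)]
7. shoelace: 274.6224

Area of P1's cell: 274.6224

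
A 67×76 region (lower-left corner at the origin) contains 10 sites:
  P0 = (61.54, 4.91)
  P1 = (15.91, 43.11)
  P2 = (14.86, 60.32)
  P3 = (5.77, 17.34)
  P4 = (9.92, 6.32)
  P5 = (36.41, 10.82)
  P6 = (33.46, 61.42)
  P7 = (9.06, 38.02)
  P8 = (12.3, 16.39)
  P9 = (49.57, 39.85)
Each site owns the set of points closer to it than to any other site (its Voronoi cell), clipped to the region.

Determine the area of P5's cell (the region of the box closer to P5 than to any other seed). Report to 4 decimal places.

Area of P5's cell: 667.7592

1. box [0,67]×[0,76]: [(0, 0) (67, 0) (67, 76) (0, 76)]
2. ⊥bis P5·P0 via (48.975,7.865): [(0, 0) (47.1253, 0) (64.9988, 76) (0, 76)]  |A|=4260.7167
3. ⊥bis P5·P1 via (26.16,26.965): [(0, 10.3568) (0, 0) (47.1253, 0) (58.2596, 47.3441)]  |A|=1417.2437
4. ⊥bis P5·P2 via (25.635,35.57): [(0, 10.3568) (0, 0) (47.1253, 0) (58.2596, 47.3441)]  |A|=1417.2437
5. ⊥bis P5·P3 via (21.09,14.08): [(23.4682, 25.256) (18.0939, 0) (47.1253, 0) (58.2596, 47.3441)]  |A|=1067.2267
6. ⊥bis P5·P4 via (23.165,8.57): [(23.4682, 25.256) (21.7234, 17.0564) (24.6208, 0) (47.1253, 0) (58.2596, 47.3441)]  |A|=1011.5634
7. ⊥bis P5·P6 via (34.935,36.12): [(41.1511, 36.4824) (23.4682, 25.256) (21.7234, 17.0564) (24.6208, 0) (47.1253, 0) (55.9075, 37.3427)]  |A|=938.7827
8. ⊥bis P5·P7 via (22.735,24.42): [(41.1511, 36.4824) (23.7348, 25.4253) (23.4414, 25.1303) (21.7234, 17.0564) (24.6208, 0) (47.1253, 0) (55.9075, 37.3427)]  |A|=938.7682
9. ⊥bis P5·P8 via (24.355,13.605): [(41.1511, 36.4824) (27.6617, 27.9184) (23.1764, 8.5032) (24.6208, 0) (47.1253, 0) (55.9075, 37.3427)]  |A|=890.6251
10. ⊥bis P5·P9 via (42.99,25.335): [(31.6732, 30.4652) (27.6617, 27.9184) (23.1764, 8.5032) (24.6208, 0) (47.1253, 0) (52.1111, 21.2002)]  |A|=667.7592
11. canonical 6-gon: [(31.6732, 30.4652) (27.6617, 27.9184) (23.1764, 8.5032) (24.6208, 0) (47.1253, 0) (52.1111, 21.2002)]
12. shoelace: 667.7592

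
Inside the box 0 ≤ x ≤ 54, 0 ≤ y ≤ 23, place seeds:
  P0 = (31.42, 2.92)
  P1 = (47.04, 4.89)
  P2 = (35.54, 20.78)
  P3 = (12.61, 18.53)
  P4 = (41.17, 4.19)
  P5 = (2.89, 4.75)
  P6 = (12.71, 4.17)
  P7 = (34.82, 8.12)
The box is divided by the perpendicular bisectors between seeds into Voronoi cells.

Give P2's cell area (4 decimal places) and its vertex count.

1. box [0,54]×[0,23]: [(0, 0) (54, 0) (54, 23) (0, 23)]
2. ⊥bis P2·P0 via (33.48,11.85): [(0, 19.5733) (54, 7.1164) (54, 23) (0, 23)]  |A|=521.3794
3. ⊥bis P2·P1 via (41.29,12.835): [(0, 19.5733) (38.3702, 10.7219) (54, 22.0336) (54, 23) (0, 23)]  |A|=404.8036
4. ⊥bis P2·P3 via (24.075,19.655): [(24.6408, 13.8891) (38.3702, 10.7219) (54, 22.0336) (54, 23) (23.7468, 23)]  |A|=254.4072
5. ⊥bis P2·P4 via (38.355,12.485): [(24.6408, 13.8891) (35.2683, 11.4375) (42.9708, 14.0514) (54, 22.0336) (54, 23) (23.7468, 23)]  |A|=247.5971
6. ⊥bis P2·P5 via (19.215,12.765): [(24.6408, 13.8891) (35.2683, 11.4375) (42.9708, 14.0514) (54, 22.0336) (54, 23) (23.7468, 23)]  |A|=247.5971
7. ⊥bis P2·P6 via (24.125,12.475): [(24.6408, 13.8891) (35.2683, 11.4375) (42.9708, 14.0514) (54, 22.0336) (54, 23) (23.7468, 23)]  |A|=247.5971
8. ⊥bis P2·P7 via (35.18,14.45): [(24.5263, 15.0559) (42.8585, 14.0133) (42.9708, 14.0514) (54, 22.0336) (54, 23) (23.7468, 23)]  |A|=213.9701
9. canonical 6-gon: [(24.5263, 15.0559) (42.8585, 14.0133) (42.9708, 14.0514) (54, 22.0336) (54, 23) (23.7468, 23)]
10. shoelace: 213.9701

Area of P2's cell: 213.9701 (6 vertices)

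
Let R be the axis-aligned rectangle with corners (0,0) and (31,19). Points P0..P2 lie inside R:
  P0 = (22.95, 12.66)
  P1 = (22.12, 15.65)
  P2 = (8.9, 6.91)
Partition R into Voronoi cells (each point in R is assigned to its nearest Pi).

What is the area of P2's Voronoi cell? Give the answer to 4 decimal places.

Area of P2's cell: 298.7283

1. box [0,31]×[0,19]: [(0, 0) (31, 0) (31, 19) (0, 19)]
2. ⊥bis P2·P0 via (15.925,9.785): [(0, 0) (19.9295, 0) (12.1537, 19) (0, 19)]  |A|=304.7911
3. ⊥bis P2·P1 via (15.51,11.28): [(0, 0) (19.9295, 0) (14.9933, 12.0615) (10.4062, 19) (0, 19)]  |A|=298.7283
4. canonical 5-gon: [(0, 0) (19.9295, 0) (14.9933, 12.0615) (10.4062, 19) (0, 19)]
5. shoelace: 298.7283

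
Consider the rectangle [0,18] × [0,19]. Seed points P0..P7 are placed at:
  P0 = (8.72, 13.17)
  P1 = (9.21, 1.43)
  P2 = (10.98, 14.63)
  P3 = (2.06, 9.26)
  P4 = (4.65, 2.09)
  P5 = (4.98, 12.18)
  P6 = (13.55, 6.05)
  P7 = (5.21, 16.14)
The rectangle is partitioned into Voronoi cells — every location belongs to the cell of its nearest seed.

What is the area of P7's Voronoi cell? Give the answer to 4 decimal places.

1. box [0,18]×[0,19]: [(0, 0) (18, 0) (18, 19) (0, 19)]
2. ⊥bis P7·P0 via (6.965,14.655): [(0, 6.4236) (10.6415, 19) (0, 19)]  |A|=66.9159
3. ⊥bis P7·P1 via (7.21,8.785): [(0, 6.8244) (0.4405, 6.9442) (10.6415, 19) (0, 19)]  |A|=66.8277
4. ⊥bis P7·P2 via (8.095,15.385): [(0, 6.8244) (0.4405, 6.9442) (8.3244, 16.2616) (9.041, 19) (0, 19)]  |A|=64.6362
5. ⊥bis P7·P3 via (3.635,12.7): [(0, 14.3643) (4.8428, 12.147) (8.3244, 16.2616) (9.041, 19) (0, 19)]  |A|=45.4969
6. ⊥bis P7·P4 via (4.93,9.115): [(0, 14.3643) (4.8428, 12.147) (8.3244, 16.2616) (9.041, 19) (0, 19)]  |A|=45.4969
7. ⊥bis P7·P5 via (5.095,14.16): [(0, 14.4559) (6.4782, 14.0797) (8.3244, 16.2616) (9.041, 19) (0, 19)]  |A|=38.7072
8. ⊥bis P7·P6 via (9.38,11.095): [(0, 14.4559) (6.4782, 14.0797) (8.3244, 16.2616) (9.041, 19) (0, 19)]  |A|=38.7072
9. canonical 5-gon: [(0, 14.4559) (6.4782, 14.0797) (8.3244, 16.2616) (9.041, 19) (0, 19)]
10. shoelace: 38.7072

Area of P7's cell: 38.7072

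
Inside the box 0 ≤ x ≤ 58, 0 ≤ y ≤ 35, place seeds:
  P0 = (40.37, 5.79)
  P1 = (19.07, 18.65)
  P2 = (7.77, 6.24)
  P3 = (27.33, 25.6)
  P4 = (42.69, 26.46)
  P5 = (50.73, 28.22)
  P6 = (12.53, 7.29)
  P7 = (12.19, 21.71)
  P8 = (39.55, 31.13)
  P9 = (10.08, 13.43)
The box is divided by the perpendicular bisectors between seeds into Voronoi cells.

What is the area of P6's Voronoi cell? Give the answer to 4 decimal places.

Area of P6's cell: 162.2369

1. box [0,58]×[0,35]: [(0, 0) (58, 0) (58, 35) (0, 35)]
2. ⊥bis P6·P0 via (26.45,6.54): [(0, 0) (26.0976, 0) (27.9834, 35) (0, 35)]  |A|=946.4181
3. ⊥bis P6·P1 via (15.8,12.97): [(0, 22.0661) (0, 0) (26.0976, 0) (26.4656, 6.8298)]  |A|=381.1171
4. ⊥bis P6·P2 via (10.15,6.765): [(7.7603, 17.5985) (11.6423, 0) (26.0976, 0) (26.4656, 6.8298)]  |A|=193.0543
5. ⊥bis P6·P3 via (19.93,16.445): [(7.7603, 17.5985) (11.6423, 0) (26.0976, 0) (26.4656, 6.8298)]  |A|=193.0543
6. ⊥bis P6·P4 via (27.61,16.875): [(7.7603, 17.5985) (11.6423, 0) (26.0976, 0) (26.4656, 6.8298)]  |A|=193.0543
7. ⊥bis P6·P5 via (31.63,17.755): [(7.7603, 17.5985) (11.6423, 0) (26.0976, 0) (26.4656, 6.8298)]  |A|=193.0543
8. ⊥bis P6·P7 via (12.36,14.5): [(13.1116, 14.5177) (8.464, 14.4081) (11.6423, 0) (26.0976, 0) (26.4656, 6.8298)]  |A|=185.6019
9. ⊥bis P6·P8 via (26.04,19.21): [(13.1116, 14.5177) (8.464, 14.4081) (11.6423, 0) (26.0976, 0) (26.4656, 6.8298)]  |A|=185.6019
10. ⊥bis P6·P9 via (11.305,10.36): [(16.6376, 12.4878) (9.5146, 9.6456) (11.6423, 0) (26.0976, 0) (26.4656, 6.8298)]  |A|=162.2369
11. canonical 5-gon: [(16.6376, 12.4878) (9.5146, 9.6456) (11.6423, 0) (26.0976, 0) (26.4656, 6.8298)]
12. shoelace: 162.2369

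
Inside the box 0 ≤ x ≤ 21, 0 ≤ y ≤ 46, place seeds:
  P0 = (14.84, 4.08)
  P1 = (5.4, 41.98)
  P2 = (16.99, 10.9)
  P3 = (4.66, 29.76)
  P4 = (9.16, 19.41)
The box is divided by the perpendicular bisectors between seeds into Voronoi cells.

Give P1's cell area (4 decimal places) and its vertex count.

1. box [0,21]×[0,46]: [(0, 0) (21, 0) (21, 46) (0, 46)]
2. ⊥bis P1·P0 via (10.12,23.03): [(0, 20.5093) (21, 25.74) (21, 46) (0, 46)]  |A|=480.3824
3. ⊥bis P1·P2 via (11.195,26.44): [(0, 22.2653) (21, 30.0964) (21, 46) (0, 46)]  |A|=416.2026
4. ⊥bis P1·P3 via (5.03,35.87): [(0, 36.1746) (21, 34.9029) (21, 46) (0, 46)]  |A|=219.6861
5. ⊥bis P1·P4 via (7.28,30.695): [(0, 36.1746) (21, 34.9029) (21, 46) (0, 46)]  |A|=219.6861
6. canonical 4-gon: [(0, 36.1746) (21, 34.9029) (21, 46) (0, 46)]
7. shoelace: 219.6861

Area of P1's cell: 219.6861 (4 vertices)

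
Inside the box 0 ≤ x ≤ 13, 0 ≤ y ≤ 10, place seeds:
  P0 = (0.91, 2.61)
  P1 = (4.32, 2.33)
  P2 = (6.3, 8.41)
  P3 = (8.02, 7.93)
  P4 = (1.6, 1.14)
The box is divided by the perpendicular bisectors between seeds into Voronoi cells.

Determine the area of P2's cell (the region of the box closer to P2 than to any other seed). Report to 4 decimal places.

1. box [0,13]×[0,10]: [(0, 0) (13, 0) (13, 10) (0, 10)]
2. ⊥bis P2·P0 via (3.605,5.51): [(0, 8.8602) (9.5341, 0) (13, 0) (13, 10) (0, 10)]  |A|=87.763
3. ⊥bis P2·P1 via (5.31,5.37): [(0, 8.8602) (2.9171, 6.1493) (13, 2.8657) (13, 10) (0, 10)]  |A|=62.6595
4. ⊥bis P2·P3 via (7.16,8.17): [(0, 8.8602) (2.9171, 6.1493) (6.2896, 5.051) (7.6707, 10) (0, 10)]  |A|=25.535
5. ⊥bis P2·P4 via (3.95,4.775): [(0, 8.8602) (2.9171, 6.1493) (6.2896, 5.051) (7.6707, 10) (0, 10)]  |A|=25.535
6. canonical 5-gon: [(0, 8.8602) (2.9171, 6.1493) (6.2896, 5.051) (7.6707, 10) (0, 10)]
7. shoelace: 25.535

Area of P2's cell: 25.5350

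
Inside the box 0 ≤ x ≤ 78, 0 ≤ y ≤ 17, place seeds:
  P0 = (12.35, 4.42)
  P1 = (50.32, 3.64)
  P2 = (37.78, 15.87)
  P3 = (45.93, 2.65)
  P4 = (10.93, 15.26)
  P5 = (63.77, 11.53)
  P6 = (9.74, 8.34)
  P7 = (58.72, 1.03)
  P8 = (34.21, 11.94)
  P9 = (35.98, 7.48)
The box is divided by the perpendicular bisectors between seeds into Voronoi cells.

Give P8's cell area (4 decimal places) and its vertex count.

1. box [0,78]×[0,17]: [(0, 0) (78, 0) (78, 17) (0, 17)]
2. ⊥bis P8·P0 via (23.28,8.18): [(26.094, 0) (78, 0) (78, 17) (20.2459, 17)]  |A|=932.1114
3. ⊥bis P8·P1 via (42.265,7.79): [(26.094, 0) (38.2515, 0) (47.0101, 17) (20.2459, 17)]  |A|=330.835
4. ⊥bis P8·P2 via (35.995,13.905): [(26.094, 0) (38.2515, 0) (42.4122, 8.0757) (32.5879, 17) (20.2459, 17)]  |A|=266.4808
5. ⊥bis P8·P3 via (40.07,7.295): [(26.094, 0) (34.2875, 0) (41.4102, 8.9858) (32.5879, 17) (20.2459, 17)]  |A|=242.7319
6. ⊥bis P8·P4 via (22.57,13.6): [(22.2316, 11.2275) (26.094, 0) (34.2875, 0) (41.4102, 8.9858) (32.5879, 17) (23.0549, 17)]  |A|=234.6243
7. ⊥bis P8·P5 via (48.99,11.735): [(22.2316, 11.2275) (26.094, 0) (34.2875, 0) (41.4102, 8.9858) (32.5879, 17) (23.0549, 17)]  |A|=234.6243
8. ⊥bis P8·P6 via (21.975,10.14): [(22.2316, 11.2275) (26.094, 0) (34.2875, 0) (41.4102, 8.9858) (32.5879, 17) (23.0549, 17)]  |A|=234.6243
9. ⊥bis P8·P7 via (46.465,6.485): [(22.2316, 11.2275) (26.094, 0) (34.2875, 0) (41.4102, 8.9858) (32.5879, 17) (23.0549, 17)]  |A|=234.6243
10. ⊥bis P8·P9 via (35.095,9.71): [(22.2316, 11.2275) (24.2362, 5.4005) (38.9353, 11.2341) (32.5879, 17) (23.0549, 17)]  |A|=124.3638
11. canonical 5-gon: [(22.2316, 11.2275) (24.2362, 5.4005) (38.9353, 11.2341) (32.5879, 17) (23.0549, 17)]
12. shoelace: 124.3638

Area of P8's cell: 124.3638 (5 vertices)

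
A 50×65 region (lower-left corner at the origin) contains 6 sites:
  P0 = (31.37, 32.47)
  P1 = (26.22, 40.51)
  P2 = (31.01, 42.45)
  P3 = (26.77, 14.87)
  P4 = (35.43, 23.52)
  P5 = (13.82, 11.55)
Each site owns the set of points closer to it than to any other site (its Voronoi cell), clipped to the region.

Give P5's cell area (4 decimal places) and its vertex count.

Area of P5's cell: 612.9003 (5 vertices)

1. box [0,50]×[0,65]: [(0, 0) (50, 0) (50, 65) (0, 65)]
2. ⊥bis P5·P0 via (22.595,22.01): [(0, 40.9652) (0, 0) (48.8314, 0)]  |A|=1000.1939
3. ⊥bis P5·P1 via (20.02,26.03): [(15.492, 27.9688) (0, 34.6021) (0, 0) (48.8314, 0)]  |A|=950.9055
4. ⊥bis P5·P2 via (22.415,27): [(15.492, 27.9688) (0, 34.6021) (0, 0) (48.8314, 0)]  |A|=950.9055
5. ⊥bis P5·P3 via (20.295,13.21): [(16.7906, 26.8794) (15.492, 27.9688) (0, 34.6021) (0, 0) (23.6817, 0)]  |A|=612.9003
6. ⊥bis P5·P4 via (24.625,17.535): [(16.7906, 26.8794) (15.492, 27.9688) (0, 34.6021) (0, 0) (23.6817, 0)]  |A|=612.9003
7. canonical 5-gon: [(16.7906, 26.8794) (15.492, 27.9688) (0, 34.6021) (0, 0) (23.6817, 0)]
8. shoelace: 612.9003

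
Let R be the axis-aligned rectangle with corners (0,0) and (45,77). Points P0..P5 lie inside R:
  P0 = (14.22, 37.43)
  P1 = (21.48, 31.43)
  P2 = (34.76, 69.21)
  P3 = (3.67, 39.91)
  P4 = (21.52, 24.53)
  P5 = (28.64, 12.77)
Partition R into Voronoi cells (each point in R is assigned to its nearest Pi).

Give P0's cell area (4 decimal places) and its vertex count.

Area of P0's cell: 380.5342 (4 vertices)

1. box [0,45]×[0,77]: [(0, 0) (45, 0) (45, 77) (0, 77)]
2. ⊥bis P0·P1 via (17.85,34.43): [(0, 12.8315) (45, 67.2815) (45, 77) (0, 77)]  |A|=1662.4575
3. ⊥bis P0·P2 via (24.49,53.32): [(0, 69.1483) (0, 12.8315) (30.3379, 49.5404)]  |A|=854.2678
4. ⊥bis P0·P3 via (8.945,38.67): [(13.9848, 60.1097) (4.0124, 17.6865) (30.3379, 49.5404)]  |A|=399.5757
5. ⊥bis P0·P4 via (17.87,30.98): [(13.9848, 60.1097) (5.4905, 23.9746) (12.4762, 27.9277) (30.3379, 49.5404)]  |A|=380.5342
6. ⊥bis P0·P5 via (21.43,25.1): [(13.9848, 60.1097) (5.4905, 23.9746) (12.4762, 27.9277) (30.3379, 49.5404)]  |A|=380.5342
7. canonical 4-gon: [(13.9848, 60.1097) (5.4905, 23.9746) (12.4762, 27.9277) (30.3379, 49.5404)]
8. shoelace: 380.5342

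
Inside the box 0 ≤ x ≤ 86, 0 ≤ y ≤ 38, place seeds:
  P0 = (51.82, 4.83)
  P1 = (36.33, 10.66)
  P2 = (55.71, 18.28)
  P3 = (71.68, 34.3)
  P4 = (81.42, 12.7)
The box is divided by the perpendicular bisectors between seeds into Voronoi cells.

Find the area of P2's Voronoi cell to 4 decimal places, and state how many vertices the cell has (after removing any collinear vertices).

Area of P2's cell: 586.5848 (5 vertices)

1. box [0,86]×[0,38]: [(0, 0) (86, 0) (86, 38) (0, 38)]
2. ⊥bis P2·P0 via (53.765,11.555): [(0, 27.1049) (86, 2.232) (86, 38) (0, 38)]  |A|=2006.5136
3. ⊥bis P2·P1 via (46.02,14.47): [(46.3195, 13.7084) (86, 2.232) (86, 38) (36.7683, 38)]  |A|=1307.6055
4. ⊥bis P2·P3 via (63.695,26.29): [(46.3195, 13.7084) (86, 2.232) (86, 4.0546) (51.9483, 38) (36.7683, 38)]  |A|=729.6571
5. ⊥bis P2·P4 via (68.565,15.49): [(46.3195, 13.7084) (66.8873, 7.7598) (69.6258, 20.3777) (51.9483, 38) (36.7683, 38)]  |A|=586.5848
6. canonical 5-gon: [(46.3195, 13.7084) (66.8873, 7.7598) (69.6258, 20.3777) (51.9483, 38) (36.7683, 38)]
7. shoelace: 586.5848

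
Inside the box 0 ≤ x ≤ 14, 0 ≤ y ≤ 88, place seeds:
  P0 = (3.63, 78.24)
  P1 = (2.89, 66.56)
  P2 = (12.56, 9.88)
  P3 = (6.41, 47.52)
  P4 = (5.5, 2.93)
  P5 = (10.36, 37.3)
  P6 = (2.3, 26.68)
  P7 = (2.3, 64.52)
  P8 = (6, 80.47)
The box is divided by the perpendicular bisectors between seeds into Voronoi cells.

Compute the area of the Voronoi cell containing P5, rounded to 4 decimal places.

Area of P5's cell: 145.5047

1. box [0,14]×[0,88]: [(0, 0) (14, 0) (14, 88) (0, 88)]
2. ⊥bis P5·P0 via (6.995,57.77): [(0, 56.6201) (0, 0) (14, 0) (14, 58.9215)]  |A|=808.7915
3. ⊥bis P5·P1 via (6.625,51.93): [(0, 50.2387) (0, 0) (14, 0) (14, 53.8128)]  |A|=728.3603
4. ⊥bis P5·P2 via (11.46,23.59): [(0, 50.2387) (0, 22.6705) (14, 23.7938) (14, 53.8128)]  |A|=403.1101
5. ⊥bis P5·P3 via (8.385,42.41): [(0, 39.1692) (0, 22.6705) (14, 23.7938) (14, 44.5802)]  |A|=260.9956
6. ⊥bis P5·P4 via (7.93,20.115): [(0, 39.1692) (0, 22.6705) (14, 23.7938) (14, 44.5802)]  |A|=260.9956
7. ⊥bis P5·P6 via (6.33,31.99): [(0, 39.1692) (0, 36.7941) (14, 26.1689) (14, 44.5802)]  |A|=145.5047
8. ⊥bis P5·P7 via (6.33,50.91): [(0, 39.1692) (0, 36.7941) (14, 26.1689) (14, 44.5802)]  |A|=145.5047
9. ⊥bis P5·P8 via (8.18,58.885): [(0, 39.1692) (0, 36.7941) (14, 26.1689) (14, 44.5802)]  |A|=145.5047
10. canonical 4-gon: [(0, 39.1692) (0, 36.7941) (14, 26.1689) (14, 44.5802)]
11. shoelace: 145.5047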